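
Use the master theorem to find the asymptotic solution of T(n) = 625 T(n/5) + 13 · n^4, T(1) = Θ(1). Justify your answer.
T(n) = Θ(n^4 log n)

log_5 625 = 4, and f(n) = 13 · n^4 = Θ(n^(log_5 625)). This is Case 2 of the master theorem: T(n) = Θ(f(n) · log n) = Θ(n^4 log n).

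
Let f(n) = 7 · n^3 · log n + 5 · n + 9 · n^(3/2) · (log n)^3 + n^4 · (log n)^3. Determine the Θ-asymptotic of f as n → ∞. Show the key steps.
f(n) ∈ Θ(n^4 · (log n)^3)

Compare the terms by growth order. For large n, n^a · (log n)^b dominates n^a' · (log n)^b' iff a > a', or (a = a' and b > b'). Ranking the 4 terms shows the dominant one is n^4 · (log n)^3. Hence f(n) ∈ Θ(n^4 · (log n)^3).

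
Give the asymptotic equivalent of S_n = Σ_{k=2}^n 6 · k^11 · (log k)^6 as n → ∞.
S_n ~ n^12 · (log n)^6 / 2

By integral comparison, S_n = ∫_1^n 6 · x^11 · (log x)^6 dx + O(n^11 · (log n)^6). For the integral, the leading term of ∫_1^n x^11 (log x)^6 dx is n^12/12 · (log n)^6 (by repeated integration by parts; each step lowers the log-exponent and produces a relatively O(1/log n) correction). Hence S_n ~ n^12 · (log n)^6 / 2.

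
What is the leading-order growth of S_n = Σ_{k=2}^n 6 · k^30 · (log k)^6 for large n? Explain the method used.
S_n ~ 6 · n^31 · (log n)^6 / 31

By integral comparison, S_n = ∫_1^n 6 · x^30 · (log x)^6 dx + O(n^30 · (log n)^6). For the integral, the leading term of ∫_1^n x^30 (log x)^6 dx is n^31/31 · (log n)^6 (by repeated integration by parts; each step lowers the log-exponent and produces a relatively O(1/log n) correction). Hence S_n ~ 6 · n^31 · (log n)^6 / 31.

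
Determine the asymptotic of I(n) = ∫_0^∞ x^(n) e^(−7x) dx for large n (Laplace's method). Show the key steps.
I(n) ~ (sqrt(2π·n) / 7) · (n/(7e))^(n)

Write the integrand as exp(n ln x − 7x) and set f(x) = n ln x − 7x. Then f'(x) = n/x − 7 = 0 at x* = n/7, and f''(x*) = −n/x*^2 = −7^2/(n). Laplace's method (interior maximum) gives
  I(n) ~ e^(f(x*)) · sqrt(2π / |f''(x*)|)
        = exp(n ln(n/7) − n) · sqrt(2π · n / 7^2)
        = (n/7)^(n) e^(−n) · sqrt(2π·n) / 7
        = (sqrt(2π·n) / 7) · (n/(7e))^(n).
This matches Γ(n+1)/7^(n+1) with Stirling applied to Γ.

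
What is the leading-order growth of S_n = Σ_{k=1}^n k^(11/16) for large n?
S_n ~ (16/27) · n^(27/16)

Integral comparison: Σ_{k=1}^n k^(11/16) = ∫_0^n x^(11/16) dx + O(n^(11/16)). The integral is n^(1 + 11/16) / (1 + 11/16) = n^((11+16)/16) / ((11+16)/16) = (16/27) · n^(27/16).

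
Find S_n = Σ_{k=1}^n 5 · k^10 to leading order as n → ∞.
S_n ~ 5 · n^11 / 11

By integral comparison (Euler-Maclaurin), Σ_{k=1}^n 5 · k^10 = 5 · ∫_0^n x^10 dx + O(n^10) = 5 · n^11/11 + O(n^10). (Equivalently, Faulhaber's formula gives the same leading term.)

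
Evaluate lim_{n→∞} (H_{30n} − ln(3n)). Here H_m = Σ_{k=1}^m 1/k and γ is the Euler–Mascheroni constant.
lim = ln 10 + γ

By Euler-Maclaurin, H_m = ln m + γ + O(1/m). So
  H_{30n} − ln(3n) = ln(30n) + γ − ln(3n) + O(1/n)
                       = ln(30/3) + γ + O(1/n).
Hence the limit is ln(30/3) + γ (= ln 10).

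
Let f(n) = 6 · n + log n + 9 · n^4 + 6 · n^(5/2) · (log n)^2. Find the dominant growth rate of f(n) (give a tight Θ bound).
f(n) ∈ Θ(n^4)

Compare the terms by growth order. For large n, n^a · (log n)^b dominates n^a' · (log n)^b' iff a > a', or (a = a' and b > b'). Ranking the 4 terms shows the dominant one is 9 · n^4. Hence f(n) ∈ Θ(n^4).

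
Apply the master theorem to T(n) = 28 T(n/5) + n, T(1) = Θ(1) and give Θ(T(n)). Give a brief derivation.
T(n) = Θ(n^(log_5 28))

Master theorem: compare f(n) = n to n^(log_5 28) where log_5 28 ≈ 2.070. Since 1 < log_5 28, we have f(n) = O(n^(log_5 28 − ε)) for some ε > 0 — Case 1. Hence T(n) = Θ(n^(log_5 28)).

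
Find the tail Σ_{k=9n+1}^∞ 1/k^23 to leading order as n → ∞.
Σ_{k>9n} 1/k^23 ~ 1/(22 · (9n)^22)

Compare to the integral: ∫_{9n}^∞ x^(−23) dx = [−x^(−22)/22]_{9n}^∞ = 1/((23−1)·(9n)^22). Euler-Maclaurin then gives
  Σ_{k>9n} 1/k^23 = ∫_{9n}^∞ dx/x^23 − 1/(2·(9n)^23) + O(1/(9n)^24).
(Equivalently this is ζ(23) − Σ_{k≤9n} 1/k^23.)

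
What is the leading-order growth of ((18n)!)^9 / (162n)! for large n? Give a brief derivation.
((18n)!)^9/(162n)! ~ ((2π·18n)^(8/2) / 3) · 9^(−9·18n)  →  0

Write N = 18n. Stirling: N! ~ sqrt(2π N)(N/e)^N and (9N)! ~ sqrt(2π·9N)·(9N/e)^(9N).
  (N!)^9/(9N)! ~ (2π N)^(9/2) (N/e)^(9N) / [sqrt(2π·9N) (9N/e)^(9N)]
     = (2π N)^(9/2) / sqrt(2π·9N) · (N/(9N))^(9N)
     = (2π N)^((9−1)/2) / 3 · 9^(−9N).
Since 9^9 > 1, the factor 9^(−9N) decays exponentially, so the ratio → 0. Substituting N = 18n gives the stated form.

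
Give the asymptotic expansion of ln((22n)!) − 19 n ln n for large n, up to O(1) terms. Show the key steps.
ln((22n)!) − 19 n ln n = 3 n ln n + 22(ln 22 − 1) n + (1/2) ln(2π·22n) + O(1/n)

Stirling: ln((22n)!) = 22n ln(22n) − 22n + (1/2) ln(2π·22n) + O(1/n).
Expand 22n ln(22n) = 22n (ln n + ln 22) = 22n ln n + 22n ln 22.
Subtract 19n ln n: leading term is (22 − 19) n ln n = 3 n ln n. The next term is 22n ln 22 − 22n = 22(ln 22 − 1) n. Then the (1/2) ln(2π·22n) correction.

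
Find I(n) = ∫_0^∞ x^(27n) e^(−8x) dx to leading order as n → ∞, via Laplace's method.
I(n) ~ (sqrt(2π·27n) / 8) · (27n/(8e))^(27n)

Write the integrand as exp(27n ln x − 8x) and set f(x) = 27n ln x − 8x. Then f'(x) = 27n/x − 8 = 0 at x* = 27n/8, and f''(x*) = −27n/x*^2 = −8^2/(27n). Laplace's method (interior maximum) gives
  I(n) ~ e^(f(x*)) · sqrt(2π / |f''(x*)|)
        = exp(27n ln(27n/8) − 27n) · sqrt(2π · 27n / 8^2)
        = (27n/8)^(27n) e^(−27n) · sqrt(2π·27n) / 8
        = (sqrt(2π·27n) / 8) · (27n/(8e))^(27n).
This matches Γ(27n+1)/8^(27n+1) with Stirling applied to Γ.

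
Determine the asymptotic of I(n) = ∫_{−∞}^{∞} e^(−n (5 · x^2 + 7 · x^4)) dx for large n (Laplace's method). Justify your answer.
I(n) ~ sqrt(π/(5n))

φ(x) = 5 · x^2 + 7 · x^4 has its unique global minimum at x* = 0 (since φ'(x) = 10x + 28x^3 = 0 only at x = 0 for real x with both coefficients positive, and φ → ∞ as |x| → ∞). At x* = 0, φ(0) = 0 and φ''(0) = 10. Laplace's method then gives
  I(n) ~ sqrt(2π / (n · φ''(0))) · e^(−n φ(0)) = sqrt(2π / (10n)) = sqrt(π/(5n)).
The 7 · x^4 term contributes only at subleading order (an O(1/n) relative correction).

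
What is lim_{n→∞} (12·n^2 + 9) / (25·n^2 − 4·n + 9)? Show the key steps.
lim = 12/25

For large n the leading n^2 terms dominate both numerator and denominator. Dividing top and bottom by n^2, every other term tends to 0, leaving 12/25.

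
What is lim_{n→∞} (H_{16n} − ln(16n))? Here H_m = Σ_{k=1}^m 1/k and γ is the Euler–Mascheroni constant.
lim = γ

By Euler-Maclaurin, H_m = ln m + γ + O(1/m). So
  H_{16n} − ln(16n) = ln(16n) + γ − ln(16n) + O(1/n)
                       = ln(16/16) + γ + O(1/n).
Hence the limit is γ (since ln 1 = 0).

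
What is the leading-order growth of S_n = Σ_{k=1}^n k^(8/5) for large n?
S_n ~ (5/13) · n^(13/5)

Integral comparison: Σ_{k=1}^n k^(8/5) = ∫_0^n x^(8/5) dx + O(n^(8/5)). The integral is n^(1 + 8/5) / (1 + 8/5) = n^((8+5)/5) / ((8+5)/5) = (5/13) · n^(13/5).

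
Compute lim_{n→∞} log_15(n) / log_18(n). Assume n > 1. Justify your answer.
lim = ln(18) / ln(15) = log_15(18)

Change of base: log_15(n) = ln n / ln 15 and log_18(n) = ln n / ln 18. The ratio is (ln n / ln 15) · (ln 18 / ln n) = ln 18 / ln 15, a constant independent of n. So the limit is ln 18 / ln 15 = log_15(18).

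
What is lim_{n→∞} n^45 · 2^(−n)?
lim = 0

Exponentials with base > 1 dominate every fixed polynomial: for any fixed c, n^c / 2^n → 0 as n → ∞ (e.g. by the ratio test, or by writing 2^n = e^(n ln 2) and noting e^(n ln 2) / n^c → ∞). Hence n^45 · 2^(−n) = n^45 / 2^n → 0.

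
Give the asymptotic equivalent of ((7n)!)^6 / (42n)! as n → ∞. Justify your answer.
((7n)!)^6/(42n)! ~ ((2π·7n)^(5/2) / sqrt(6)) · 6^(−6·7n)  →  0

Write N = 7n. Stirling: N! ~ sqrt(2π N)(N/e)^N and (6N)! ~ sqrt(2π·6N)·(6N/e)^(6N).
  (N!)^6/(6N)! ~ (2π N)^(6/2) (N/e)^(6N) / [sqrt(2π·6N) (6N/e)^(6N)]
     = (2π N)^(6/2) / sqrt(2π·6N) · (N/(6N))^(6N)
     = (2π N)^((6−1)/2) / sqrt(6) · 6^(−6N).
Since 6^6 > 1, the factor 6^(−6N) decays exponentially, so the ratio → 0. Substituting N = 7n gives the stated form.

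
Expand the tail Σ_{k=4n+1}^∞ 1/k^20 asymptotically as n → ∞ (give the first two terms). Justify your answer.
Σ_{k>4n} 1/k^20 = 1/(19 · (4n)^19) − 1/(2 · (4n)^20) + O(1/(4n)^21)

Compare to the integral: ∫_{4n}^∞ x^(−20) dx = [−x^(−19)/19]_{4n}^∞ = 1/((20−1)·(4n)^19). The Euler-Maclaurin correction adds −f(4n)/2 = −1/(2·(4n)^20). Euler-Maclaurin then gives
  Σ_{k>4n} 1/k^20 = ∫_{4n}^∞ dx/x^20 − 1/(2·(4n)^20) + O(1/(4n)^21).
(Equivalently this is ζ(20) − Σ_{k≤4n} 1/k^20.)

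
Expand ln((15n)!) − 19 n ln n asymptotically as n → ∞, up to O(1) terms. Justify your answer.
ln((15n)!) − 19 n ln n = −4 n ln n + 15(ln 15 − 1) n + (1/2) ln(2π·15n) + O(1/n)

Stirling: ln((15n)!) = 15n ln(15n) − 15n + (1/2) ln(2π·15n) + O(1/n).
Expand 15n ln(15n) = 15n (ln n + ln 15) = 15n ln n + 15n ln 15.
Subtract 19n ln n: leading term is (15 − 19) n ln n = −4 n ln n. The next term is 15n ln 15 − 15n = 15(ln 15 − 1) n. Then the (1/2) ln(2π·15n) correction.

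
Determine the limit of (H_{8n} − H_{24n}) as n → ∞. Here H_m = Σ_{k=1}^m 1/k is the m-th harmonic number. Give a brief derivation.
lim = ln(8/24) = −ln 3

Euler-Maclaurin gives H_m = ln m + γ + 1/(2m) + O(1/m^2). The γ and O(1/m) terms cancel in the difference:
  H_{8n} − H_{24n} = ln(8n) − ln(24n) + O(1/n) = ln(8/24) + O(1/n).
Hence the limit is ln(8/24) = −ln 3.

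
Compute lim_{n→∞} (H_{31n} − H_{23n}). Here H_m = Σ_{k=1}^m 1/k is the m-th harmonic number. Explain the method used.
lim = ln(31/23)

Euler-Maclaurin gives H_m = ln m + γ + 1/(2m) + O(1/m^2). The γ and O(1/m) terms cancel in the difference:
  H_{31n} − H_{23n} = ln(31n) − ln(23n) + O(1/n) = ln(31/23) + O(1/n).
Hence the limit is ln(31/23).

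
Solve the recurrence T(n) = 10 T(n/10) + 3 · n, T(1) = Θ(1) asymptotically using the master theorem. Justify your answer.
T(n) = Θ(n log n)

log_10 10 = 1, and f(n) = 3 · n = Θ(n^(log_10 10)). This is Case 2 of the master theorem: T(n) = Θ(f(n) · log n) = Θ(n log n).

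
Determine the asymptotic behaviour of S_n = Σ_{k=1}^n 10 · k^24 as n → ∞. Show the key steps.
S_n ~ 2 · n^25 / 5

By integral comparison (Euler-Maclaurin), Σ_{k=1}^n 10 · k^24 = 10 · ∫_0^n x^24 dx + O(n^24) = 10 · n^25/25 = 2 · n^25 / 5 + O(n^24). (Equivalently, Faulhaber's formula gives the same leading term.)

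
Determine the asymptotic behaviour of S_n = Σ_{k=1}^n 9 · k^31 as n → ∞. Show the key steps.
S_n ~ 9 · n^32 / 32

By integral comparison (Euler-Maclaurin), Σ_{k=1}^n 9 · k^31 = 9 · ∫_0^n x^31 dx + O(n^31) = 9 · n^32/32 + O(n^31). (Equivalently, Faulhaber's formula gives the same leading term.)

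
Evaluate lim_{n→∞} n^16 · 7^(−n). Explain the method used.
lim = 0

Exponentials with base > 1 dominate every fixed polynomial: for any fixed c, n^c / 7^n → 0 as n → ∞ (e.g. by the ratio test, or by writing 7^n = e^(n ln 7) and noting e^(n ln 7) / n^c → ∞). Hence n^16 · 7^(−n) = n^16 / 7^n → 0.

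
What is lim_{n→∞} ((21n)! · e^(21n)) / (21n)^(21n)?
lim = ∞

Stirling: (21n)! ~ sqrt(2π·21n) · (21n/e)^(21n). Hence
  (21n)! · e^(21n) / (21n)^(21n) ~ sqrt(2π·21n) = sqrt(2π·21) · sqrt(n) → ∞.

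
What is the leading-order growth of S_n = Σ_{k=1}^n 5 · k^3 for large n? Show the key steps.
S_n ~ 5 · n^4 / 4

By integral comparison (Euler-Maclaurin), Σ_{k=1}^n 5 · k^3 = 5 · ∫_0^n x^3 dx + O(n^3) = 5 · n^4/4 + O(n^3). (Equivalently, Faulhaber's formula gives the same leading term.)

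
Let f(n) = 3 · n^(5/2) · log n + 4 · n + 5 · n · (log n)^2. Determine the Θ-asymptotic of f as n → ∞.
f(n) ∈ Θ(n^(5/2) · log n)

Compare the terms by growth order. For large n, n^a · (log n)^b dominates n^a' · (log n)^b' iff a > a', or (a = a' and b > b'). Ranking the 3 terms shows the dominant one is 3 · n^(5/2) · log n. Hence f(n) ∈ Θ(n^(5/2) · log n).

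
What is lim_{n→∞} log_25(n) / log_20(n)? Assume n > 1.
lim = ln(20) / ln(25) = log_25(20)

Change of base: log_25(n) = ln n / ln 25 and log_20(n) = ln n / ln 20. The ratio is (ln n / ln 25) · (ln 20 / ln n) = ln 20 / ln 25, a constant independent of n. So the limit is ln 20 / ln 25 = log_25(20).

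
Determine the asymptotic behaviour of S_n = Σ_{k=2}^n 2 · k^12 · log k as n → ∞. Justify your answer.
S_n ~ 2 · n^13 log n / 13 − 2 · n^13 / 169

By integral comparison, S_n = ∫_1^n 2 · x^12 · log x dx + O(n^12 · log n). For the integral, ∫ x^12 log x dx = n^13 log n / 13 − n^13/169 (integration by parts). Hence S_n ~ 2 · n^13 log n / 13 − 2 · n^13 / 169.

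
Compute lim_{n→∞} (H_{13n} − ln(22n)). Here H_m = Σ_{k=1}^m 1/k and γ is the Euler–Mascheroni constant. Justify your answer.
lim = ln(13/22) + γ

By Euler-Maclaurin, H_m = ln m + γ + O(1/m). So
  H_{13n} − ln(22n) = ln(13n) + γ − ln(22n) + O(1/n)
                       = ln(13/22) + γ + O(1/n).
Hence the limit is ln(13/22) + γ.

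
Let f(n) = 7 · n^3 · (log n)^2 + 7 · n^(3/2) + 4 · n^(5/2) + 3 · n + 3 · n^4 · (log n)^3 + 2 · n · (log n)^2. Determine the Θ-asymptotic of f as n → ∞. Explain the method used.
f(n) ∈ Θ(n^4 · (log n)^3)

Compare the terms by growth order. For large n, n^a · (log n)^b dominates n^a' · (log n)^b' iff a > a', or (a = a' and b > b'). Ranking the 6 terms shows the dominant one is 3 · n^4 · (log n)^3. Hence f(n) ∈ Θ(n^4 · (log n)^3).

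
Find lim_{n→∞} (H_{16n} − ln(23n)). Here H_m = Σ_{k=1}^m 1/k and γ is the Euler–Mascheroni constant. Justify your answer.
lim = ln(16/23) + γ

By Euler-Maclaurin, H_m = ln m + γ + O(1/m). So
  H_{16n} − ln(23n) = ln(16n) + γ − ln(23n) + O(1/n)
                       = ln(16/23) + γ + O(1/n).
Hence the limit is ln(16/23) + γ.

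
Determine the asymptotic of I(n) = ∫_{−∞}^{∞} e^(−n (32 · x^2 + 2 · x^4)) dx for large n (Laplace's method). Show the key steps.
I(n) ~ sqrt(π/(32n))

φ(x) = 32 · x^2 + 2 · x^4 has its unique global minimum at x* = 0 (since φ'(x) = 64x + 8x^3 = 0 only at x = 0 for real x with both coefficients positive, and φ → ∞ as |x| → ∞). At x* = 0, φ(0) = 0 and φ''(0) = 64. Laplace's method then gives
  I(n) ~ sqrt(2π / (n · φ''(0))) · e^(−n φ(0)) = sqrt(2π / (64n)) = sqrt(π/(32n)).
The 2 · x^4 term contributes only at subleading order (an O(1/n) relative correction).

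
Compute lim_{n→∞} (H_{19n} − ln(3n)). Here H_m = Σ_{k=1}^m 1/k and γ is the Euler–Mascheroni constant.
lim = ln(19/3) + γ

By Euler-Maclaurin, H_m = ln m + γ + O(1/m). So
  H_{19n} − ln(3n) = ln(19n) + γ − ln(3n) + O(1/n)
                       = ln(19/3) + γ + O(1/n).
Hence the limit is ln(19/3) + γ.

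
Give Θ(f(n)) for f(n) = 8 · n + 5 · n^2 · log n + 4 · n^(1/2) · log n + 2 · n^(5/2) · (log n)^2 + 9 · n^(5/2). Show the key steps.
f(n) ∈ Θ(n^(5/2) · (log n)^2)

Compare the terms by growth order. For large n, n^a · (log n)^b dominates n^a' · (log n)^b' iff a > a', or (a = a' and b > b'). Ranking the 5 terms shows the dominant one is 2 · n^(5/2) · (log n)^2. Hence f(n) ∈ Θ(n^(5/2) · (log n)^2).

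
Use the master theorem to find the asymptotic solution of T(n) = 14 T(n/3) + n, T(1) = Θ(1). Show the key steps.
T(n) = Θ(n^(log_3 14))

Master theorem: compare f(n) = n to n^(log_3 14) where log_3 14 ≈ 2.402. Since 1 < log_3 14, we have f(n) = O(n^(log_3 14 − ε)) for some ε > 0 — Case 1. Hence T(n) = Θ(n^(log_3 14)).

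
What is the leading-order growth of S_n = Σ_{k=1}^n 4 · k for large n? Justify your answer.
S_n ~ 2 · n^2

By integral comparison (Euler-Maclaurin), Σ_{k=1}^n 4 · k = 4 · ∫_0^n x^1 dx + O(n) = 4 · n^2/2 = 2 · n^2 + O(n). (Equivalently, Faulhaber's formula gives the same leading term.)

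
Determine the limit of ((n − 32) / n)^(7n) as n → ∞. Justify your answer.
lim = e^(−224)

Rewrite as (1 − 32/n)^(7n). By the standard limit (1 + x/n)^n → e^x, we have (1 − 32/n)^n → e^(−32), and raising to the 7th power gives e^(−224).
More precisely, ln[(1 − 32/n)^(7n)] = 7n · ln(1 − 32/n) = 7n · (-32/n + O(1/n^2)) = -224 + O(1/n) → -224.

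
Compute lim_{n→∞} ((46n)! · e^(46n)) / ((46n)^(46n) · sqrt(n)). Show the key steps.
lim = sqrt(2π·46)

Stirling: (46n)! ~ sqrt(2π·46n) · (46n/e)^(46n). Hence
  (46n)! · e^(46n) / (46n)^(46n) ~ sqrt(2π·46n).
Dividing by sqrt(n): sqrt(2π·46n) / sqrt(n) = sqrt(2π·46) · n^((1−1)/2), so the limit is sqrt(2π·46).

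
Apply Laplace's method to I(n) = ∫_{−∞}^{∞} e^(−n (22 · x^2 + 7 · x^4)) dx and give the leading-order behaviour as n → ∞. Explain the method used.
I(n) ~ sqrt(π/(22n))

φ(x) = 22 · x^2 + 7 · x^4 has its unique global minimum at x* = 0 (since φ'(x) = 44x + 28x^3 = 0 only at x = 0 for real x with both coefficients positive, and φ → ∞ as |x| → ∞). At x* = 0, φ(0) = 0 and φ''(0) = 44. Laplace's method then gives
  I(n) ~ sqrt(2π / (n · φ''(0))) · e^(−n φ(0)) = sqrt(2π / (44n)) = sqrt(π/(22n)).
The 7 · x^4 term contributes only at subleading order (an O(1/n) relative correction).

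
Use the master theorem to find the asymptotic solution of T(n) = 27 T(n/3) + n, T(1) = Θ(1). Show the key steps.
T(n) = Θ(n^3)

Master theorem: compare f(n) = n to n^(log_3 27) where log_3 27 = 3. Since 1 < log_3 27, we have f(n) = O(n^(log_3 27 − ε)) for some ε > 0 — Case 1. Hence T(n) = Θ(n^(log_3 27)) = Θ(n^3).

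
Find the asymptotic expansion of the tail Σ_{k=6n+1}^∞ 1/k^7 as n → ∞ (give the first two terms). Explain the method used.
Σ_{k>6n} 1/k^7 = 1/(6 · (6n)^6) − 1/(2 · (6n)^7) + O(1/(6n)^8)

Compare to the integral: ∫_{6n}^∞ x^(−7) dx = [−x^(−6)/6]_{6n}^∞ = 1/((7−1)·(6n)^6). The Euler-Maclaurin correction adds −f(6n)/2 = −1/(2·(6n)^7). Euler-Maclaurin then gives
  Σ_{k>6n} 1/k^7 = ∫_{6n}^∞ dx/x^7 − 1/(2·(6n)^7) + O(1/(6n)^8).
(Equivalently this is ζ(7) − Σ_{k≤6n} 1/k^7.)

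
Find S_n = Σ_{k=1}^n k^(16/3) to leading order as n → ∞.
S_n ~ (3/19) · n^(19/3)

Integral comparison: Σ_{k=1}^n k^(16/3) = ∫_0^n x^(16/3) dx + O(n^(16/3)). The integral is n^(1 + 16/3) / (1 + 16/3) = n^((16+3)/3) / ((16+3)/3) = (3/19) · n^(19/3).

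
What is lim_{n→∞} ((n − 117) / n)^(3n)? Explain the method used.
lim = e^(−351)

Rewrite as (1 − 117/n)^(3n). By the standard limit (1 + x/n)^n → e^x, we have (1 − 117/n)^n → e^(−117), and raising to the 3rd power gives e^(−351).
More precisely, ln[(1 − 117/n)^(3n)] = 3n · ln(1 − 117/n) = 3n · (-117/n + O(1/n^2)) = -351 + O(1/n) → -351.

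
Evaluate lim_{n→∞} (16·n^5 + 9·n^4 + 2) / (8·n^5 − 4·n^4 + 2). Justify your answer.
lim = 16/8 = 2

For large n the leading n^5 terms dominate both numerator and denominator. Dividing top and bottom by n^5, every other term tends to 0, leaving 16/8 = 2.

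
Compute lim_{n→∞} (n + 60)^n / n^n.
lim = e^60

Rewrite as (1 + 60/n)^(n). By the standard limit (1 + x/n)^n → e^x, we have (1 + 60/n)^n → e^60, and raising to the 1st power gives e^60.
More precisely, ln[(1 + 60/n)^(n)] = n · ln(1 + 60/n) = n · (60/n + O(1/n^2)) = 60 + O(1/n) → 60.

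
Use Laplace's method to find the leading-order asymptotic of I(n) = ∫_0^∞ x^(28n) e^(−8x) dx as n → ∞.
I(n) ~ (sqrt(2π·28n) / 8) · (28n/(8e))^(28n)

Write the integrand as exp(28n ln x − 8x) and set f(x) = 28n ln x − 8x. Then f'(x) = 28n/x − 8 = 0 at x* = 28n/8, and f''(x*) = −28n/x*^2 = −8^2/(28n). Laplace's method (interior maximum) gives
  I(n) ~ e^(f(x*)) · sqrt(2π / |f''(x*)|)
        = exp(28n ln(28n/8) − 28n) · sqrt(2π · 28n / 8^2)
        = (28n/8)^(28n) e^(−28n) · sqrt(2π·28n) / 8
        = (sqrt(2π·28n) / 8) · (28n/(8e))^(28n).
This matches Γ(28n+1)/8^(28n+1) with Stirling applied to Γ.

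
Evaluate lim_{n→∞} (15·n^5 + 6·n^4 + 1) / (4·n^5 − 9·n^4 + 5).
lim = 15/4

For large n the leading n^5 terms dominate both numerator and denominator. Dividing top and bottom by n^5, every other term tends to 0, leaving 15/4.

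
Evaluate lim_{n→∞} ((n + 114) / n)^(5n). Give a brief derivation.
lim = e^570

Rewrite as (1 + 114/n)^(5n). By the standard limit (1 + x/n)^n → e^x, we have (1 + 114/n)^n → e^114, and raising to the 5th power gives e^570.
More precisely, ln[(1 + 114/n)^(5n)] = 5n · ln(1 + 114/n) = 5n · (114/n + O(1/n^2)) = 570 + O(1/n) → 570.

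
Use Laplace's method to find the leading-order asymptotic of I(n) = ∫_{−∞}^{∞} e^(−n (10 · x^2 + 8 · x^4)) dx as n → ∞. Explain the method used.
I(n) ~ sqrt(π/(10n))

φ(x) = 10 · x^2 + 8 · x^4 has its unique global minimum at x* = 0 (since φ'(x) = 20x + 32x^3 = 0 only at x = 0 for real x with both coefficients positive, and φ → ∞ as |x| → ∞). At x* = 0, φ(0) = 0 and φ''(0) = 20. Laplace's method then gives
  I(n) ~ sqrt(2π / (n · φ''(0))) · e^(−n φ(0)) = sqrt(2π / (20n)) = sqrt(π/(10n)).
The 8 · x^4 term contributes only at subleading order (an O(1/n) relative correction).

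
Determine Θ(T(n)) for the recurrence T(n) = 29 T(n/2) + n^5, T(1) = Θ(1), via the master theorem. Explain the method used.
T(n) = Θ(n^5)

log_2 29 ≈ 4.858. f(n) = n^5 dominates n^(log_2 29) since 5 > 4.858, and the regularity condition a·f(n/b) = 29·(n/2)^5 = (29/32)·n^5 ≤ c·f(n) holds with c = 29/32 ≈ 0.906 < 1. So this is Case 3: T(n) = Θ(f(n)) = Θ(n^5).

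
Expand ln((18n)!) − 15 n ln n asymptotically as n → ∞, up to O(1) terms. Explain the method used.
ln((18n)!) − 15 n ln n = 3 n ln n + 18(ln 18 − 1) n + (1/2) ln(2π·18n) + O(1/n)

Stirling: ln((18n)!) = 18n ln(18n) − 18n + (1/2) ln(2π·18n) + O(1/n).
Expand 18n ln(18n) = 18n (ln n + ln 18) = 18n ln n + 18n ln 18.
Subtract 15n ln n: leading term is (18 − 15) n ln n = 3 n ln n. The next term is 18n ln 18 − 18n = 18(ln 18 − 1) n. Then the (1/2) ln(2π·18n) correction.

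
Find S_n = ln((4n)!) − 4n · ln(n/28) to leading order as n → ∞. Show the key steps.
S_n ~ 4n · (ln 112 − 1) + O(ln n)

Stirling: ln((4n)!) = 4n ln(4n) − 4n + O(ln n).
  S_n = 4n ln(4n) − 4n − 4n ln(n/28) + O(ln n)
      = 4n ln(4n) − 4n ln n + 4n ln 28 − 4n + O(ln n)
      = 4n ln 4 + 4n ln 28 − 4n + O(ln n)
      = 4n (ln 112 − 1) + O(ln n).
Numerically ln(112) − 1 ≈ 3.7185.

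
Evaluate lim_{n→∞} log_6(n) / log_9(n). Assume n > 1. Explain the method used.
lim = ln(9) / ln(6) = log_6(9)

Change of base: log_6(n) = ln n / ln 6 and log_9(n) = ln n / ln 9. The ratio is (ln n / ln 6) · (ln 9 / ln n) = ln 9 / ln 6, a constant independent of n. So the limit is ln 9 / ln 6 = log_6(9).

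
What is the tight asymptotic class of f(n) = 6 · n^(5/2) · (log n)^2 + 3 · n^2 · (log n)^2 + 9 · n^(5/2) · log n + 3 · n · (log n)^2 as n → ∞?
f(n) ∈ Θ(n^(5/2) · (log n)^2)

Compare the terms by growth order. For large n, n^a · (log n)^b dominates n^a' · (log n)^b' iff a > a', or (a = a' and b > b'). Ranking the 4 terms shows the dominant one is 6 · n^(5/2) · (log n)^2. Hence f(n) ∈ Θ(n^(5/2) · (log n)^2).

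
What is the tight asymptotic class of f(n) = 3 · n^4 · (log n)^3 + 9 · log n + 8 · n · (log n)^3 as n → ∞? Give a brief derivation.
f(n) ∈ Θ(n^4 · (log n)^3)

Compare the terms by growth order. For large n, n^a · (log n)^b dominates n^a' · (log n)^b' iff a > a', or (a = a' and b > b'). Ranking the 3 terms shows the dominant one is 3 · n^4 · (log n)^3. Hence f(n) ∈ Θ(n^4 · (log n)^3).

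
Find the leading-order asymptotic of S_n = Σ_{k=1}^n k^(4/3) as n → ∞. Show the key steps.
S_n ~ (3/7) · n^(7/3)

Integral comparison: Σ_{k=1}^n k^(4/3) = ∫_0^n x^(4/3) dx + O(n^(4/3)). The integral is n^(1 + 4/3) / (1 + 4/3) = n^((4+3)/3) / ((4+3)/3) = (3/7) · n^(7/3).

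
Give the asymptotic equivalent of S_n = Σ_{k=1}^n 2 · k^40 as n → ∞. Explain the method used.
S_n ~ 2 · n^41 / 41

By integral comparison (Euler-Maclaurin), Σ_{k=1}^n 2 · k^40 = 2 · ∫_0^n x^40 dx + O(n^40) = 2 · n^41/41 + O(n^40). (Equivalently, Faulhaber's formula gives the same leading term.)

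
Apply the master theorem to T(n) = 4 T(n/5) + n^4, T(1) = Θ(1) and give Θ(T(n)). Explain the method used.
T(n) = Θ(n^4)

log_5 4 ≈ 0.861. f(n) = n^4 dominates n^(log_5 4) since 4 > 0.861, and the regularity condition a·f(n/b) = 4·(n/5)^4 = (4/625)·n^4 ≤ c·f(n) holds with c = 4/625 ≈ 0.0064 < 1. So this is Case 3: T(n) = Θ(f(n)) = Θ(n^4).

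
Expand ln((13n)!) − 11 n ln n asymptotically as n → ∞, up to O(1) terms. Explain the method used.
ln((13n)!) − 11 n ln n = 2 n ln n + 13(ln 13 − 1) n + (1/2) ln(2π·13n) + O(1/n)

Stirling: ln((13n)!) = 13n ln(13n) − 13n + (1/2) ln(2π·13n) + O(1/n).
Expand 13n ln(13n) = 13n (ln n + ln 13) = 13n ln n + 13n ln 13.
Subtract 11n ln n: leading term is (13 − 11) n ln n = 2 n ln n. The next term is 13n ln 13 − 13n = 13(ln 13 − 1) n. Then the (1/2) ln(2π·13n) correction.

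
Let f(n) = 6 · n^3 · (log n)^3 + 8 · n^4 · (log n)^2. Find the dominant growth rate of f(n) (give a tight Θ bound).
f(n) ∈ Θ(n^4 · (log n)^2)

Compare the terms by growth order. For large n, n^a · (log n)^b dominates n^a' · (log n)^b' iff a > a', or (a = a' and b > b'). Ranking the 2 terms shows the dominant one is 8 · n^4 · (log n)^2. Hence f(n) ∈ Θ(n^4 · (log n)^2).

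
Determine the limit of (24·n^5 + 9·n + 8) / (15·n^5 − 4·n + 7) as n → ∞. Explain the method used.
lim = 24/15 = 8/5

For large n the leading n^5 terms dominate both numerator and denominator. Dividing top and bottom by n^5, every other term tends to 0, leaving 24/15 = 8/5.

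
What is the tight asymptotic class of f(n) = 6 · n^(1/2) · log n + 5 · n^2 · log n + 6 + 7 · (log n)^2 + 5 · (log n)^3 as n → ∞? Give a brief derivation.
f(n) ∈ Θ(n^2 · log n)

Compare the terms by growth order. For large n, n^a · (log n)^b dominates n^a' · (log n)^b' iff a > a', or (a = a' and b > b'). Ranking the 5 terms shows the dominant one is 5 · n^2 · log n. Hence f(n) ∈ Θ(n^2 · log n).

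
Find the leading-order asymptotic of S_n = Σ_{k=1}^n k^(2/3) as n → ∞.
S_n ~ (3/5) · n^(5/3)

Integral comparison: Σ_{k=1}^n k^(2/3) = ∫_0^n x^(2/3) dx + O(n^(2/3)). The integral is n^(1 + 2/3) / (1 + 2/3) = n^((2+3)/3) / ((2+3)/3) = (3/5) · n^(5/3).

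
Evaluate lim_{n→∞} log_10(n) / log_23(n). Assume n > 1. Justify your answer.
lim = ln(23) / ln(10) = log_10(23)

Change of base: log_10(n) = ln n / ln 10 and log_23(n) = ln n / ln 23. The ratio is (ln n / ln 10) · (ln 23 / ln n) = ln 23 / ln 10, a constant independent of n. So the limit is ln 23 / ln 10 = log_10(23).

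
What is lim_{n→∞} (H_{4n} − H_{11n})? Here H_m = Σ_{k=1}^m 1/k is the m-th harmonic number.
lim = ln(4/11)

Euler-Maclaurin gives H_m = ln m + γ + 1/(2m) + O(1/m^2). The γ and O(1/m) terms cancel in the difference:
  H_{4n} − H_{11n} = ln(4n) − ln(11n) + O(1/n) = ln(4/11) + O(1/n).
Hence the limit is ln(4/11).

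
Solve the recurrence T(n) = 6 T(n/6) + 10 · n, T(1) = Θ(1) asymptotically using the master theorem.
T(n) = Θ(n log n)

log_6 6 = 1, and f(n) = 10 · n = Θ(n^(log_6 6)). This is Case 2 of the master theorem: T(n) = Θ(f(n) · log n) = Θ(n log n).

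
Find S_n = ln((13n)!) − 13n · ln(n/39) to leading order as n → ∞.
S_n ~ 13n · (ln 507 − 1) + O(ln n)

Stirling: ln((13n)!) = 13n ln(13n) − 13n + O(ln n).
  S_n = 13n ln(13n) − 13n − 13n ln(n/39) + O(ln n)
      = 13n ln(13n) − 13n ln n + 13n ln 39 − 13n + O(ln n)
      = 13n ln 13 + 13n ln 39 − 13n + O(ln n)
      = 13n (ln 507 − 1) + O(ln n).
Numerically ln(507) − 1 ≈ 5.2285.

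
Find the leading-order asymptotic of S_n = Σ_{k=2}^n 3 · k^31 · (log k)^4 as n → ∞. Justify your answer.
S_n ~ 3 · n^32 · (log n)^4 / 32

By integral comparison, S_n = ∫_1^n 3 · x^31 · (log x)^4 dx + O(n^31 · (log n)^4). For the integral, the leading term of ∫_1^n x^31 (log x)^4 dx is n^32/32 · (log n)^4 (by repeated integration by parts; each step lowers the log-exponent and produces a relatively O(1/log n) correction). Hence S_n ~ 3 · n^32 · (log n)^4 / 32.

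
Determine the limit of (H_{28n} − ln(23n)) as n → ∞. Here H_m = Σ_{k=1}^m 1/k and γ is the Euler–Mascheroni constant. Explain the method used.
lim = ln(28/23) + γ

By Euler-Maclaurin, H_m = ln m + γ + O(1/m). So
  H_{28n} − ln(23n) = ln(28n) + γ − ln(23n) + O(1/n)
                       = ln(28/23) + γ + O(1/n).
Hence the limit is ln(28/23) + γ.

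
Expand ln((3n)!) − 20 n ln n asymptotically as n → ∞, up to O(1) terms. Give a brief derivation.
ln((3n)!) − 20 n ln n = −17 n ln n + 3(ln 3 − 1) n + (1/2) ln(2π·3n) + O(1/n)

Stirling: ln((3n)!) = 3n ln(3n) − 3n + (1/2) ln(2π·3n) + O(1/n).
Expand 3n ln(3n) = 3n (ln n + ln 3) = 3n ln n + 3n ln 3.
Subtract 20n ln n: leading term is (3 − 20) n ln n = −17 n ln n. The next term is 3n ln 3 − 3n = 3(ln 3 − 1) n. Then the (1/2) ln(2π·3n) correction.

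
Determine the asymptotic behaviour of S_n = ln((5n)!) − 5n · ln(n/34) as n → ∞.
S_n ~ 5n · (ln 170 − 1) + O(ln n)

Stirling: ln((5n)!) = 5n ln(5n) − 5n + O(ln n).
  S_n = 5n ln(5n) − 5n − 5n ln(n/34) + O(ln n)
      = 5n ln(5n) − 5n ln n + 5n ln 34 − 5n + O(ln n)
      = 5n ln 5 + 5n ln 34 − 5n + O(ln n)
      = 5n (ln 170 − 1) + O(ln n).
Numerically ln(170) − 1 ≈ 4.1358.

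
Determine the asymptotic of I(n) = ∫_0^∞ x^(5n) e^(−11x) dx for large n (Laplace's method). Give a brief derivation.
I(n) ~ (sqrt(2π·5n) / 11) · (5n/(11e))^(5n)

Write the integrand as exp(5n ln x − 11x) and set f(x) = 5n ln x − 11x. Then f'(x) = 5n/x − 11 = 0 at x* = 5n/11, and f''(x*) = −5n/x*^2 = −11^2/(5n). Laplace's method (interior maximum) gives
  I(n) ~ e^(f(x*)) · sqrt(2π / |f''(x*)|)
        = exp(5n ln(5n/11) − 5n) · sqrt(2π · 5n / 11^2)
        = (5n/11)^(5n) e^(−5n) · sqrt(2π·5n) / 11
        = (sqrt(2π·5n) / 11) · (5n/(11e))^(5n).
This matches Γ(5n+1)/11^(5n+1) with Stirling applied to Γ.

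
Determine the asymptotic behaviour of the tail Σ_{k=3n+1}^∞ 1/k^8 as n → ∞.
Σ_{k>3n} 1/k^8 ~ 1/(7 · (3n)^7)

Compare to the integral: ∫_{3n}^∞ x^(−8) dx = [−x^(−7)/7]_{3n}^∞ = 1/((8−1)·(3n)^7). Euler-Maclaurin then gives
  Σ_{k>3n} 1/k^8 = ∫_{3n}^∞ dx/x^8 − 1/(2·(3n)^8) + O(1/(3n)^9).
(Equivalently this is ζ(8) − Σ_{k≤3n} 1/k^8.)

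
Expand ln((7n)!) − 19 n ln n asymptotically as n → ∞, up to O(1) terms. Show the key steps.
ln((7n)!) − 19 n ln n = −12 n ln n + 7(ln 7 − 1) n + (1/2) ln(2π·7n) + O(1/n)

Stirling: ln((7n)!) = 7n ln(7n) − 7n + (1/2) ln(2π·7n) + O(1/n).
Expand 7n ln(7n) = 7n (ln n + ln 7) = 7n ln n + 7n ln 7.
Subtract 19n ln n: leading term is (7 − 19) n ln n = −12 n ln n. The next term is 7n ln 7 − 7n = 7(ln 7 − 1) n. Then the (1/2) ln(2π·7n) correction.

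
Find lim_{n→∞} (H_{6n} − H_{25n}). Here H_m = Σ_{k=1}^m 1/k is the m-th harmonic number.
lim = ln(6/25)

Euler-Maclaurin gives H_m = ln m + γ + 1/(2m) + O(1/m^2). The γ and O(1/m) terms cancel in the difference:
  H_{6n} − H_{25n} = ln(6n) − ln(25n) + O(1/n) = ln(6/25) + O(1/n).
Hence the limit is ln(6/25).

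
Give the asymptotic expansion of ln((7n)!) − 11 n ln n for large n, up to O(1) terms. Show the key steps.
ln((7n)!) − 11 n ln n = −4 n ln n + 7(ln 7 − 1) n + (1/2) ln(2π·7n) + O(1/n)

Stirling: ln((7n)!) = 7n ln(7n) − 7n + (1/2) ln(2π·7n) + O(1/n).
Expand 7n ln(7n) = 7n (ln n + ln 7) = 7n ln n + 7n ln 7.
Subtract 11n ln n: leading term is (7 − 11) n ln n = −4 n ln n. The next term is 7n ln 7 − 7n = 7(ln 7 − 1) n. Then the (1/2) ln(2π·7n) correction.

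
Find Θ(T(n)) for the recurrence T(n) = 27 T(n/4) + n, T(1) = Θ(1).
T(n) = Θ(n^(log_4 27))

Master theorem: compare f(n) = n to n^(log_4 27) where log_4 27 ≈ 2.377. Since 1 < log_4 27, we have f(n) = O(n^(log_4 27 − ε)) for some ε > 0 — Case 1. Hence T(n) = Θ(n^(log_4 27)).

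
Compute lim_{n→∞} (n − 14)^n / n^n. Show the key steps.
lim = e^(−14)

Rewrite as (1 − 14/n)^(n). By the standard limit (1 + x/n)^n → e^x, we have (1 − 14/n)^n → e^(−14), and raising to the 1st power gives e^(−14).
More precisely, ln[(1 − 14/n)^(n)] = n · ln(1 − 14/n) = n · (-14/n + O(1/n^2)) = -14 + O(1/n) → -14.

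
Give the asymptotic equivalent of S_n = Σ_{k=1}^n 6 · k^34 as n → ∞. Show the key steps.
S_n ~ 6 · n^35 / 35

By integral comparison (Euler-Maclaurin), Σ_{k=1}^n 6 · k^34 = 6 · ∫_0^n x^34 dx + O(n^34) = 6 · n^35/35 + O(n^34). (Equivalently, Faulhaber's formula gives the same leading term.)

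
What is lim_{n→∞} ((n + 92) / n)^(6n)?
lim = e^552

Rewrite as (1 + 92/n)^(6n). By the standard limit (1 + x/n)^n → e^x, we have (1 + 92/n)^n → e^92, and raising to the 6th power gives e^552.
More precisely, ln[(1 + 92/n)^(6n)] = 6n · ln(1 + 92/n) = 6n · (92/n + O(1/n^2)) = 552 + O(1/n) → 552.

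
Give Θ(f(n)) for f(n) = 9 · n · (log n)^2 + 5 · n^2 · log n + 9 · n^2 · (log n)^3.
f(n) ∈ Θ(n^2 · (log n)^3)

Compare the terms by growth order. For large n, n^a · (log n)^b dominates n^a' · (log n)^b' iff a > a', or (a = a' and b > b'). Ranking the 3 terms shows the dominant one is 9 · n^2 · (log n)^3. Hence f(n) ∈ Θ(n^2 · (log n)^3).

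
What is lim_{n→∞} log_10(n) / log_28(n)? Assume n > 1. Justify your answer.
lim = ln(28) / ln(10) = log_10(28)

Change of base: log_10(n) = ln n / ln 10 and log_28(n) = ln n / ln 28. The ratio is (ln n / ln 10) · (ln 28 / ln n) = ln 28 / ln 10, a constant independent of n. So the limit is ln 28 / ln 10 = log_10(28).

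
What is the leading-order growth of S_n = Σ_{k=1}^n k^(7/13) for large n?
S_n ~ (13/20) · n^(20/13)

Integral comparison: Σ_{k=1}^n k^(7/13) = ∫_0^n x^(7/13) dx + O(n^(7/13)). The integral is n^(1 + 7/13) / (1 + 7/13) = n^((7+13)/13) / ((7+13)/13) = (13/20) · n^(20/13).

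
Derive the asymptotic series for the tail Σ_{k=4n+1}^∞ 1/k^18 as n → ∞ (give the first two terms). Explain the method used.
Σ_{k>4n} 1/k^18 = 1/(17 · (4n)^17) − 1/(2 · (4n)^18) + O(1/(4n)^19)

Compare to the integral: ∫_{4n}^∞ x^(−18) dx = [−x^(−17)/17]_{4n}^∞ = 1/((18−1)·(4n)^17). The Euler-Maclaurin correction adds −f(4n)/2 = −1/(2·(4n)^18). Euler-Maclaurin then gives
  Σ_{k>4n} 1/k^18 = ∫_{4n}^∞ dx/x^18 − 1/(2·(4n)^18) + O(1/(4n)^19).
(Equivalently this is ζ(18) − Σ_{k≤4n} 1/k^18.)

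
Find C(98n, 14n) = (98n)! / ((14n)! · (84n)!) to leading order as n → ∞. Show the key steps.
C(98n, 14n) ~ (823543/46656)^(14n) · sqrt(7/(12π·14n))

Write N = 14n. Apply Stirling to each factorial:
  (7N)! ~ sqrt(2π·7N) · (7N/e)^(7N),
  N! ~ sqrt(2π N) · (N/e)^N,
  (6N)! ~ sqrt(2π·6N) · (6N/e)^(6N).
The exponential factors combine to (7N)^(7N) / (N^N · (6N)^(6N)) = 7^(7N)/6^(6N) = (7^7/6^6)^N = (823543/46656)^N.
The square-root prefactors combine to sqrt(2π·7N) / (sqrt(2π N)·sqrt(2π·6N)) = sqrt(7 / (2π·6·N)) = sqrt(7/(12π·14n)).
Substituting N = 14n: C(98n, 14n) ~ (823543/46656)^(14n) · sqrt(7/(12π·14n)).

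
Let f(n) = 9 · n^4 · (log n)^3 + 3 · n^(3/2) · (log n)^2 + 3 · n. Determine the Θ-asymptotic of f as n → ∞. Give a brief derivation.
f(n) ∈ Θ(n^4 · (log n)^3)

Compare the terms by growth order. For large n, n^a · (log n)^b dominates n^a' · (log n)^b' iff a > a', or (a = a' and b > b'). Ranking the 3 terms shows the dominant one is 9 · n^4 · (log n)^3. Hence f(n) ∈ Θ(n^4 · (log n)^3).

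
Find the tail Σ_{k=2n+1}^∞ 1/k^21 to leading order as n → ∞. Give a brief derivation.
Σ_{k>2n} 1/k^21 ~ 1/(20 · (2n)^20)

Compare to the integral: ∫_{2n}^∞ x^(−21) dx = [−x^(−20)/20]_{2n}^∞ = 1/((21−1)·(2n)^20). Euler-Maclaurin then gives
  Σ_{k>2n} 1/k^21 = ∫_{2n}^∞ dx/x^21 − 1/(2·(2n)^21) + O(1/(2n)^22).
(Equivalently this is ζ(21) − Σ_{k≤2n} 1/k^21.)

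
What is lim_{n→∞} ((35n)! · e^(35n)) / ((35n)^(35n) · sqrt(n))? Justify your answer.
lim = sqrt(2π·35)

Stirling: (35n)! ~ sqrt(2π·35n) · (35n/e)^(35n). Hence
  (35n)! · e^(35n) / (35n)^(35n) ~ sqrt(2π·35n).
Dividing by sqrt(n): sqrt(2π·35n) / sqrt(n) = sqrt(2π·35) · n^((1−1)/2), so the limit is sqrt(2π·35).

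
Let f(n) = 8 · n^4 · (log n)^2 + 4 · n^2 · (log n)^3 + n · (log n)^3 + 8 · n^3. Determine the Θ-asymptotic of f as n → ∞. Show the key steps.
f(n) ∈ Θ(n^4 · (log n)^2)

Compare the terms by growth order. For large n, n^a · (log n)^b dominates n^a' · (log n)^b' iff a > a', or (a = a' and b > b'). Ranking the 4 terms shows the dominant one is 8 · n^4 · (log n)^2. Hence f(n) ∈ Θ(n^4 · (log n)^2).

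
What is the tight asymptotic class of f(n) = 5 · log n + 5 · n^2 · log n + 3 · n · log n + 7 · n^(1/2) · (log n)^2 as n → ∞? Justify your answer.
f(n) ∈ Θ(n^2 · log n)

Compare the terms by growth order. For large n, n^a · (log n)^b dominates n^a' · (log n)^b' iff a > a', or (a = a' and b > b'). Ranking the 4 terms shows the dominant one is 5 · n^2 · log n. Hence f(n) ∈ Θ(n^2 · log n).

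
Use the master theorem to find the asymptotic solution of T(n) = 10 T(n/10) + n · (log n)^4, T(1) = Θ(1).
T(n) = Θ(n · (log n)^5)

Here log_10 10 = 1 and f(n) = n · (log n)^4 = Θ(n^(log_10 10) · (log n)^4). This is the extended Case 2 of the master theorem (f matches the critical exponent up to log factors), giving T(n) = Θ(n^(log_10 10) · (log n)^(4+1)) = Θ(n · (log n)^5).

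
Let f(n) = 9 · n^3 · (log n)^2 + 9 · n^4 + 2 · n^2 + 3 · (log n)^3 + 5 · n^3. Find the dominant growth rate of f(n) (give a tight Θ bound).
f(n) ∈ Θ(n^4)

Compare the terms by growth order. For large n, n^a · (log n)^b dominates n^a' · (log n)^b' iff a > a', or (a = a' and b > b'). Ranking the 5 terms shows the dominant one is 9 · n^4. Hence f(n) ∈ Θ(n^4).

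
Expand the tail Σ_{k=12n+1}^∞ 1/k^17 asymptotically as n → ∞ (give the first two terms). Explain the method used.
Σ_{k>12n} 1/k^17 = 1/(16 · (12n)^16) − 1/(2 · (12n)^17) + O(1/(12n)^18)

Compare to the integral: ∫_{12n}^∞ x^(−17) dx = [−x^(−16)/16]_{12n}^∞ = 1/((17−1)·(12n)^16). The Euler-Maclaurin correction adds −f(12n)/2 = −1/(2·(12n)^17). Euler-Maclaurin then gives
  Σ_{k>12n} 1/k^17 = ∫_{12n}^∞ dx/x^17 − 1/(2·(12n)^17) + O(1/(12n)^18).
(Equivalently this is ζ(17) − Σ_{k≤12n} 1/k^17.)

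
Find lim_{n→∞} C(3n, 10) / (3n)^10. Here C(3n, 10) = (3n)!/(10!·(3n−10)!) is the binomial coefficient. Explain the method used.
lim = 1/10! = 1/3628800

With N = 3n → ∞: C(N, 10) / N^10 = [N(N−1)…(N−9)] / (10! · N^10) = (1/10!) · 1 · (1 − 1/(3n)) · … · (1 − 9/(3n)). Each factor → 1 as N → ∞, so the limit is 1/10! = 1/3628800.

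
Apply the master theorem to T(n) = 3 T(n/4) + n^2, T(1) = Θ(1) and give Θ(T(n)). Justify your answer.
T(n) = Θ(n^2)

log_4 3 ≈ 0.792. f(n) = n^2 dominates n^(log_4 3) since 2 > 0.792, and the regularity condition a·f(n/b) = 3·(n/4)^2 = (3/16)·n^2 ≤ c·f(n) holds with c = 3/16 ≈ 0.188 < 1. So this is Case 3: T(n) = Θ(f(n)) = Θ(n^2).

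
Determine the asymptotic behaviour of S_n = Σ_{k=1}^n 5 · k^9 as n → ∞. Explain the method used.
S_n ~ n^10 / 2

By integral comparison (Euler-Maclaurin), Σ_{k=1}^n 5 · k^9 = 5 · ∫_0^n x^9 dx + O(n^9) = 5 · n^10/10 = n^10 / 2 + O(n^9). (Equivalently, Faulhaber's formula gives the same leading term.)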